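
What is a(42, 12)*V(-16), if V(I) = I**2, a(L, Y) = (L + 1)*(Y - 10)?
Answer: 22016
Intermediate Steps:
a(L, Y) = (1 + L)*(-10 + Y)
a(42, 12)*V(-16) = (-10 + 12 - 10*42 + 42*12)*(-16)**2 = (-10 + 12 - 420 + 504)*256 = 86*256 = 22016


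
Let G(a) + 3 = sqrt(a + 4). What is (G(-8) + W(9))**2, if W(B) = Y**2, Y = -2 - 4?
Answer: 1085 + 132*I ≈ 1085.0 + 132.0*I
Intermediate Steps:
Y = -6
G(a) = -3 + sqrt(4 + a) (G(a) = -3 + sqrt(a + 4) = -3 + sqrt(4 + a))
W(B) = 36 (W(B) = (-6)**2 = 36)
(G(-8) + W(9))**2 = ((-3 + sqrt(4 - 8)) + 36)**2 = ((-3 + sqrt(-4)) + 36)**2 = ((-3 + 2*I) + 36)**2 = (33 + 2*I)**2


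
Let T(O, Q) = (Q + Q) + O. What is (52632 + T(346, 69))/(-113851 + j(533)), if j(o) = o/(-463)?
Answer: -12296354/26356773 ≈ -0.46653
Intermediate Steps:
T(O, Q) = O + 2*Q (T(O, Q) = 2*Q + O = O + 2*Q)
j(o) = -o/463 (j(o) = o*(-1/463) = -o/463)
(52632 + T(346, 69))/(-113851 + j(533)) = (52632 + (346 + 2*69))/(-113851 - 1/463*533) = (52632 + (346 + 138))/(-113851 - 533/463) = (52632 + 484)/(-52713546/463) = 53116*(-463/52713546) = -12296354/26356773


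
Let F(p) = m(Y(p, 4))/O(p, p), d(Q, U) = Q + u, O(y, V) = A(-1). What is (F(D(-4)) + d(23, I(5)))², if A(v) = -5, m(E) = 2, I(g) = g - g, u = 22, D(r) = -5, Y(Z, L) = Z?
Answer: 49729/25 ≈ 1989.2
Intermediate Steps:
I(g) = 0
O(y, V) = -5
d(Q, U) = 22 + Q (d(Q, U) = Q + 22 = 22 + Q)
F(p) = -⅖ (F(p) = 2/(-5) = 2*(-⅕) = -⅖)
(F(D(-4)) + d(23, I(5)))² = (-⅖ + (22 + 23))² = (-⅖ + 45)² = (223/5)² = 49729/25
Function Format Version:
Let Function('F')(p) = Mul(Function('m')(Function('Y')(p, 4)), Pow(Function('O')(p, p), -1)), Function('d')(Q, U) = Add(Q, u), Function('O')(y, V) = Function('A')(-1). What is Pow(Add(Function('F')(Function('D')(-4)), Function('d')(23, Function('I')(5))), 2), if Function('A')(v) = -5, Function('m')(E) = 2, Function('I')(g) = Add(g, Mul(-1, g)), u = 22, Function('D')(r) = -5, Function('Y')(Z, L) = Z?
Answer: Rational(49729, 25) ≈ 1989.2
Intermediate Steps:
Function('I')(g) = 0
Function('O')(y, V) = -5
Function('d')(Q, U) = Add(22, Q) (Function('d')(Q, U) = Add(Q, 22) = Add(22, Q))
Function('F')(p) = Rational(-2, 5) (Function('F')(p) = Mul(2, Pow(-5, -1)) = Mul(2, Rational(-1, 5)) = Rational(-2, 5))
Pow(Add(Function('F')(Function('D')(-4)), Function('d')(23, Function('I')(5))), 2) = Pow(Add(Rational(-2, 5), Add(22, 23)), 2) = Pow(Add(Rational(-2, 5), 45), 2) = Pow(Rational(223, 5), 2) = Rational(49729, 25)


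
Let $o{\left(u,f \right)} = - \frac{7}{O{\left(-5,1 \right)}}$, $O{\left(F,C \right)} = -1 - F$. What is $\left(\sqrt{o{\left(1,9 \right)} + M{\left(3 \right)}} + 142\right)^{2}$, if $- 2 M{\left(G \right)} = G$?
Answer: $\frac{\left(284 + i \sqrt{13}\right)^{2}}{4} \approx 20161.0 + 511.99 i$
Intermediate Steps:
$M{\left(G \right)} = - \frac{G}{2}$
$o{\left(u,f \right)} = - \frac{7}{4}$ ($o{\left(u,f \right)} = - \frac{7}{-1 - -5} = - \frac{7}{-1 + 5} = - \frac{7}{4}$)
$\left(\sqrt{o{\left(1,9 \right)} + M{\left(3 \right)}} + 142\right)^{2} = \left(\sqrt{- \frac{7}{4} - \frac{3}{2}} + 142\right)^{2} = \left(\sqrt{- \frac{13}{4}} + 142\right)^{2} = \left(\frac{i \sqrt{13}}{2} + 142\right)^{2} = \left(142 + \frac{i \sqrt{13}}{2}\right)^{2}$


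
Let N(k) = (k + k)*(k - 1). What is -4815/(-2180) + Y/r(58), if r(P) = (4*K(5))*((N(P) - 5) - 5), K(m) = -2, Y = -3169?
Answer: 13060873/5756944 ≈ 2.2687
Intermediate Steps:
N(k) = 2*k*(-1 + k) (N(k) = (2*k)*(-1 + k) = 2*k*(-1 + k))
r(P) = 80 - 16*P*(-1 + P) (r(P) = (4*(-2))*((2*P*(-1 + P) - 5) - 5) = -8*((-5 + 2*P*(-1 + P)) - 5) = -8*(-10 + 2*P*(-1 + P)) = 80 - 16*P*(-1 + P))
-4815/(-2180) + Y/r(58) = -4815/(-2180) - 3169/(80 - 16*58*(-1 + 58)) = -4815*(-1/2180) - 3169/(80 - 16*58*57) = 963/436 - 3169/(80 - 52896) = 963/436 - 3169/(-52816) = 963/436 - 3169*(-1/52816) = 963/436 + 3169/52816 = 13060873/5756944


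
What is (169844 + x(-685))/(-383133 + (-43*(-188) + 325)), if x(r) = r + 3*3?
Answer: -42292/93681 ≈ -0.45145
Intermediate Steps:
x(r) = 9 + r (x(r) = r + 9 = 9 + r)
(169844 + x(-685))/(-383133 + (-43*(-188) + 325)) = (169844 + (9 - 685))/(-383133 + (-43*(-188) + 325)) = (169844 - 676)/(-383133 + (8084 + 325)) = 169168/(-383133 + 8409) = 169168/(-374724) = 169168*(-1/374724) = -42292/93681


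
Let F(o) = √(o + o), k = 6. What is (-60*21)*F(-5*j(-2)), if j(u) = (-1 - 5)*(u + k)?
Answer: -5040*√15 ≈ -19520.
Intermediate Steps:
j(u) = -36 - 6*u (j(u) = (-1 - 5)*(u + 6) = -6*(6 + u) = -36 - 6*u)
F(o) = √2*√o (F(o) = √(2*o) = √2*√o)
(-60*21)*F(-5*j(-2)) = (-60*21)*(√2*√(-5*(-36 - 6*(-2)))) = -1260*√2*√(-5*(-36 + 12)) = -1260*√2*√(-5*(-24)) = -1260*√2*√120 = -1260*√2*2*√30 = -5040*√15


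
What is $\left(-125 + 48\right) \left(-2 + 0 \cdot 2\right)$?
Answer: $154$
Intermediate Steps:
$\left(-125 + 48\right) \left(-2 + 0 \cdot 2\right) = - 77 \left(-2 + 0\right) = \left(-77\right) \left(-2\right) = 154$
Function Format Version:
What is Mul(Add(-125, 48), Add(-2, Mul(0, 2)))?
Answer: 154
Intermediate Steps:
Mul(Add(-125, 48), Add(-2, Mul(0, 2))) = Mul(-77, Add(-2, 0)) = Mul(-77, -2) = 154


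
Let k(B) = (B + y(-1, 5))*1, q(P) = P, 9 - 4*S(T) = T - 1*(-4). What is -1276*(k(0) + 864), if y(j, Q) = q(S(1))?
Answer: -1103740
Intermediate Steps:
S(T) = 5/4 - T/4 (S(T) = 9/4 - (T - 1*(-4))/4 = 9/4 - (T + 4)/4 = 9/4 - (4 + T)/4 = 9/4 + (-1 - T/4) = 5/4 - T/4)
y(j, Q) = 1 (y(j, Q) = 5/4 - 1/4*1 = 5/4 - 1/4 = 1)
k(B) = 1 + B (k(B) = (B + 1)*1 = (1 + B)*1 = 1 + B)
-1276*(k(0) + 864) = -1276*((1 + 0) + 864) = -1276*(1 + 864) = -1276*865 = -1103740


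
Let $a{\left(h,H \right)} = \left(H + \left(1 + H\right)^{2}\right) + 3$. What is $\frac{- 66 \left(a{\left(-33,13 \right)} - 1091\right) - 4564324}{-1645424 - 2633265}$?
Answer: $\frac{155390}{147541} \approx 1.0532$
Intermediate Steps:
$a{\left(h,H \right)} = 3 + H + \left(1 + H\right)^{2}$
$\frac{- 66 \left(a{\left(-33,13 \right)} - 1091\right) - 4564324}{-1645424 - 2633265} = \frac{- 66 \left(\left(3 + 13 + \left(1 + 13\right)^{2}\right) - 1091\right) - 4564324}{-1645424 - 2633265} = \frac{- 66 \left(\left(3 + 13 + 14^{2}\right) - 1091\right) - 4564324}{-4278689} = \left(- 66 \left(\left(3 + 13 + 196\right) - 1091\right) - 4564324\right) \left(- \frac{1}{4278689}\right) = \left(- 66 \left(212 - 1091\right) - 4564324\right) \left(- \frac{1}{4278689}\right) = \left(\left(-66\right) \left(-879\right) - 4564324\right) \left(- \frac{1}{4278689}\right) = \left(58014 - 4564324\right) \left(- \frac{1}{4278689}\right) = \left(-4506310\right) \left(- \frac{1}{4278689}\right) = \frac{155390}{147541}$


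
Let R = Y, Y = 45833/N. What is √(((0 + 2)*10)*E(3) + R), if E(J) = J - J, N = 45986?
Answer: √2107676338/45986 ≈ 0.99833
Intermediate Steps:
E(J) = 0
Y = 45833/45986 ≈ 0.99667
R = 45833/45986 ≈ 0.99667
√(((0 + 2)*10)*E(3) + R) = √(((0 + 2)*10)*0 + 45833/45986) = √((2*10)*0 + 45833/45986) = √(20*0 + 45833/45986) = √(0 + 45833/45986) = √(45833/45986) = √2107676338/45986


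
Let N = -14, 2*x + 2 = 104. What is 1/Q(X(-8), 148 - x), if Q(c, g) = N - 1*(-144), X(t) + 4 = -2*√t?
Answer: 1/130 ≈ 0.0076923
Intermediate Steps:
x = 51 (x = -1 + (½)*104 = -1 + 52 = 51)
X(t) = -4 - 2*√t
Q(c, g) = 130 (Q(c, g) = -14 - 1*(-144) = -14 + 144 = 130)
1/Q(X(-8), 148 - x) = 1/130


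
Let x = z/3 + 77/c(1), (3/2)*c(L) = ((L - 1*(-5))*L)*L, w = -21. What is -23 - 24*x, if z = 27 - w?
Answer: -869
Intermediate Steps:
c(L) = 2*L²*(5 + L)/3 (c(L) = 2*(((L - 1*(-5))*L)*L)/3 = 2*(((L + 5)*L)*L)/3 = 2*(((5 + L)*L)*L)/3 = 2*((L*(5 + L))*L)/3 = 2*(L²*(5 + L))/3 = 2*L²*(5 + L)/3)
z = 48 (z = 27 - 1*(-21) = 27 + 21 = 48)
x = 141/4 (x = 48/3 + 77/(((⅔)*1²*(5 + 1))) = 48*(⅓) + 77/(((⅔)*1*6)) = 16 + 77/4 = 141/4 ≈ 35.250)
-23 - 24*x = -23 - 24*141/4 = -23 - 846 = -869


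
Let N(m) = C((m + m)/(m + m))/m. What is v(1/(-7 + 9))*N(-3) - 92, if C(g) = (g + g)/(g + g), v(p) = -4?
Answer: -272/3 ≈ -90.667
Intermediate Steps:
C(g) = 1 (C(g) = (2*g)/((2*g)) = (2*g)*(1/(2*g)) = 1)
N(m) = 1/m
v(1/(-7 + 9))*N(-3) - 92 = -4/(-3) - 92 = -4*(-1/3) - 92 = 4/3 - 92 = -272/3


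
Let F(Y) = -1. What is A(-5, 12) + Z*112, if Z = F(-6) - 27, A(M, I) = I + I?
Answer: -3112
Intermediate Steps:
A(M, I) = 2*I
Z = -28 (Z = -1 - 27 = -28)
A(-5, 12) + Z*112 = 2*12 - 28*112 = 24 - 3136 = -3112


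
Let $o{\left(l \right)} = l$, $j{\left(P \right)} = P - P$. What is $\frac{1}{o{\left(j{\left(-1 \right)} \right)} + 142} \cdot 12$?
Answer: $\frac{6}{71} \approx 0.084507$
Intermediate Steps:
$j{\left(P \right)} = 0$
$\frac{1}{o{\left(j{\left(-1 \right)} \right)} + 142} \cdot 12 = \frac{1}{0 + 142} \cdot 12 = \frac{1}{142} \cdot 12 = \frac{6}{71}$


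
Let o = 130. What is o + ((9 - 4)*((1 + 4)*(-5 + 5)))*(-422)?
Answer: 130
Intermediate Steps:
o + ((9 - 4)*((1 + 4)*(-5 + 5)))*(-422) = 130 + ((9 - 4)*((1 + 4)*(-5 + 5)))*(-422) = 130 + (5*(5*0))*(-422) = 130 + (5*0)*(-422) = 130 + 0*(-422) = 130 + 0 = 130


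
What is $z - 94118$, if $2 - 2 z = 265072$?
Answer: $-226653$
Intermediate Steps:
$z = -132535$ ($z = 1 - 132536 = -132535$)
$z - 94118 = -132535 - 94118 = -226653$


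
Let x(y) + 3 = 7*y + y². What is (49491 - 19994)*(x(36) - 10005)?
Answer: -249544620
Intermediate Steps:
x(y) = -3 + y² + 7*y (x(y) = -3 + (7*y + y²) = -3 + (y² + 7*y) = -3 + y² + 7*y)
(49491 - 19994)*(x(36) - 10005) = (49491 - 19994)*((-3 + 36² + 7*36) - 10005) = 29497*((-3 + 1296 + 252) - 10005) = 29497*(1545 - 10005) = 29497*(-8460) = -249544620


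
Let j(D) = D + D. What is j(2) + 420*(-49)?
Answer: -20576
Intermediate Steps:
j(D) = 2*D
j(2) + 420*(-49) = 2*2 + 420*(-49) = 4 - 20580 = -20576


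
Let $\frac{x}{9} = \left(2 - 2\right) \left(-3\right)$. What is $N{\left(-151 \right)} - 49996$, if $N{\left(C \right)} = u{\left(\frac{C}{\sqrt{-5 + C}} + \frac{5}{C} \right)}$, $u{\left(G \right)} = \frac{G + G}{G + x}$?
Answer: $-49994$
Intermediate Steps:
$x = 0$ ($x = 9 \left(2 - 2\right) \left(-3\right) = 9 \cdot 0 \left(-3\right) = 9 \cdot 0 = 0$)
$u{\left(G \right)} = 2$ ($u{\left(G \right)} = \frac{G + G}{G + 0} = \frac{2 G}{G} = 2$)
$N{\left(C \right)} = 2$
$N{\left(-151 \right)} - 49996 = 2 - 49996 = -49994$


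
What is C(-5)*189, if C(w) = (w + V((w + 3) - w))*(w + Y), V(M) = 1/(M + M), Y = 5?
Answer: 0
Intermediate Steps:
V(M) = 1/(2*M)
C(w) = (5 + w)*(⅙ + w) (C(w) = (w + 1/(2*((w + 3) - w)))*(w + 5) = (w + 1/(2*((3 + w) - w)))*(5 + w) = (w + (½)/3)*(5 + w) = (w + (½)*(⅓))*(5 + w) = (w + ⅙)*(5 + w) = (⅙ + w)*(5 + w) = (5 + w)*(⅙ + w))
C(-5)*189 = (⅚ + (-5)² + (31/6)*(-5))*189 = (⅚ + 25 - 155/6)*189 = 0*189 = 0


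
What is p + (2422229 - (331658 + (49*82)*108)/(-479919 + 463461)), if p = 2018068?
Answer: 36539586814/8229 ≈ 4.4403e+6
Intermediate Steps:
p + (2422229 - (331658 + (49*82)*108)/(-479919 + 463461)) = 2018068 + (2422229 - (331658 + (49*82)*108)/(-479919 + 463461)) = 2018068 + (2422229 - (331658 + 4018*108)/(-16458)) = 2018068 + (2422229 - (331658 + 433944)*(-1)/16458) = 2018068 + (2422229 - 765602*(-1)/16458) = 2018068 + (2422229 - 1*(-382801/8229)) = 2018068 + (2422229 + 382801/8229) = 2018068 + 19932905242/8229 = 36539586814/8229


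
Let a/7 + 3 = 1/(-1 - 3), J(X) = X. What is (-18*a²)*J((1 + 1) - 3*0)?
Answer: -74529/4 ≈ -18632.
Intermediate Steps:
a = -91/4 (a = -21 + 7/(-1 - 3) = -21 + 7/(-4) = -21 + 7*(-¼) = -21 - 7/4 = -91/4 ≈ -22.750)
(-18*a²)*J((1 + 1) - 3*0) = (-18*(-91/4)²)*((1 + 1) - 3*0) = (-18*8281/16)*(2 + 0) = -74529/8*2 = -74529/4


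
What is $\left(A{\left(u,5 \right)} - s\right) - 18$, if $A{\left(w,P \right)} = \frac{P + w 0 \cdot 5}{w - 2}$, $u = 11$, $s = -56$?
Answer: $\frac{347}{9} \approx 38.556$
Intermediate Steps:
$A{\left(w,P \right)} = \frac{P}{-2 + w}$ ($A{\left(w,P \right)} = \frac{P + 0 \cdot 5}{-2 + w} = \frac{P + 0}{-2 + w} = \frac{P}{-2 + w}$)
$\left(A{\left(u,5 \right)} - s\right) - 18 = \left(\frac{5}{-2 + 11} - -56\right) - 18 = \left(\frac{5}{9} + 56\right) - 18 = \frac{509}{9} - 18 = \frac{347}{9}$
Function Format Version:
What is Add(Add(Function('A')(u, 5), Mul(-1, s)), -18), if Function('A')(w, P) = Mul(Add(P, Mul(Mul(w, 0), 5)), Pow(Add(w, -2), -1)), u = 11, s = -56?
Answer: Rational(347, 9) ≈ 38.556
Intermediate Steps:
Function('A')(w, P) = Mul(P, Pow(Add(-2, w), -1)) (Function('A')(w, P) = Mul(Add(P, Mul(0, 5)), Pow(Add(-2, w), -1)) = Mul(Add(P, 0), Pow(Add(-2, w), -1)) = Mul(P, Pow(Add(-2, w), -1)))
Add(Add(Function('A')(u, 5), Mul(-1, s)), -18) = Add(Add(Mul(5, Pow(Add(-2, 11), -1)), Mul(-1, -56)), -18) = Add(Add(Mul(5, Pow(9, -1)), 56), -18) = Add(Add(Mul(5, Rational(1, 9)), 56), -18) = Add(Add(Rational(5, 9), 56), -18) = Add(Rational(509, 9), -18) = Rational(347, 9)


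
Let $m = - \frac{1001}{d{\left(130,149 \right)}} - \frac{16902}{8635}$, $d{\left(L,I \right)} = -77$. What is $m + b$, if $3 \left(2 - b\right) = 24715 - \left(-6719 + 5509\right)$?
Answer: $- \frac{223524506}{25905} \approx -8628.6$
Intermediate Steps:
$m = \frac{95353}{8635}$ ($m = - \frac{1001}{-77} - \frac{16902}{8635} = \left(-1001\right) \left(- \frac{1}{77}\right) - \frac{16902}{8635} = 13 - \frac{16902}{8635} = \frac{95353}{8635} \approx 11.043$)
$b = - \frac{25919}{3}$ ($b = 2 - \frac{24715 - \left(-6719 + 5509\right)}{3} = 2 - \frac{24715 - -1210}{3} = 2 - \frac{24715 + 1210}{3} = 2 - \frac{25925}{3} = - \frac{25919}{3} \approx -8639.7$)
$m + b = \frac{95353}{8635} - \frac{25919}{3} = - \frac{223524506}{25905}$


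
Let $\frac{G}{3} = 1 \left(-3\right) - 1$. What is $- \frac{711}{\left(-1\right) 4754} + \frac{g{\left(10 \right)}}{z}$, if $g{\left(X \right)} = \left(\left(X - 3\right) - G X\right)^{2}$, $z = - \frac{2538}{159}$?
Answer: $- \frac{1015823398}{1005471} \approx -1010.3$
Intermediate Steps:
$G = -12$ ($G = 3 \left(1 \left(-3\right) - 1\right) = 3 \left(-3 - 1\right) = 3 \left(-4\right) = -12$)
$z = - \frac{846}{53}$ ($z = \left(-2538\right) \frac{1}{159} = - \frac{846}{53} \approx -15.962$)
$g{\left(X \right)} = \left(-3 + 13 X\right)^{2}$ ($g{\left(X \right)} = \left(\left(X - 3\right) - - 12 X\right)^{2} = \left(\left(-3 + X\right) + 12 X\right)^{2} = \left(-3 + 13 X\right)^{2}$)
$- \frac{711}{\left(-1\right) 4754} + \frac{g{\left(10 \right)}}{z} = - \frac{711}{\left(-1\right) 4754} + \frac{\left(-3 + 13 \cdot 10\right)^{2}}{- \frac{846}{53}} = - \frac{711}{-4754} + \left(-3 + 130\right)^{2} \left(- \frac{53}{846}\right) = \left(-711\right) \left(- \frac{1}{4754}\right) + 127^{2} \left(- \frac{53}{846}\right) = \frac{711}{4754} + 16129 \left(- \frac{53}{846}\right) = \frac{711}{4754} - \frac{854837}{846} = - \frac{1015823398}{1005471}$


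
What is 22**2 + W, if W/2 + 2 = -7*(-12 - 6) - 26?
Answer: 680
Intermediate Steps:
W = 196 (W = -4 + 2*(-7*(-12 - 6) - 26) = -4 + 2*(-7*(-18) - 26) = -4 + 2*(126 - 26) = -4 + 2*100 = -4 + 200 = 196)
22**2 + W = 22**2 + 196 = 484 + 196 = 680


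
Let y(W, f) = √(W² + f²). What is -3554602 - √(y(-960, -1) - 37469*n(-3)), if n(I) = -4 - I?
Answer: -3554602 - √(37469 + √921601) ≈ -3.5548e+6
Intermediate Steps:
-3554602 - √(y(-960, -1) - 37469*n(-3)) = -3554602 - √(√((-960)² + (-1)²) - 37469*(-4 - 1*(-3))) = -3554602 - √(√(921600 + 1) - 37469*(-4 + 3)) = -3554602 - √(√921601 - 37469*(-1)) = -3554602 - √(√921601 + 37469) = -3554602 - √(37469 + √921601)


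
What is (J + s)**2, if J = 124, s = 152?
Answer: 76176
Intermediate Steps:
(J + s)**2 = (124 + 152)**2 = 276**2 = 76176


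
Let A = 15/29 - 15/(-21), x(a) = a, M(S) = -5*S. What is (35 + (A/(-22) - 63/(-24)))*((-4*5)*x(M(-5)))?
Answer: -83891625/4466 ≈ -18785.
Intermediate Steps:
A = 250/203 (A = 15*(1/29) - 15*(-1/21) = 15/29 + 5/7 = 250/203 ≈ 1.2315)
(35 + (A/(-22) - 63/(-24)))*((-4*5)*x(M(-5))) = (35 + ((250/203)/(-22) - 63/(-24)))*((-4*5)*(-5*(-5))) = (35 + ((250/203)*(-1/22) - 63*(-1/24)))*(-20*25) = (35 + (-125/2233 + 21/8))*(-500) = (35 + 45893/17864)*(-500) = (671133/17864)*(-500) = -83891625/4466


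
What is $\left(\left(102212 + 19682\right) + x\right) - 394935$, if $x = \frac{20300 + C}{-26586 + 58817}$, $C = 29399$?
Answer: $- \frac{8800334772}{32231} \approx -2.7304 \cdot 10^{5}$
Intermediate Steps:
$x = \frac{49699}{32231}$ ($x = \frac{20300 + 29399}{-26586 + 58817} = \frac{49699}{32231} \approx 1.542$)
$\left(\left(102212 + 19682\right) + x\right) - 394935 = \left(\left(102212 + 19682\right) + \frac{49699}{32231}\right) - 394935 = \left(121894 + \frac{49699}{32231}\right) - 394935 = \frac{3928815213}{32231} - 394935 = - \frac{8800334772}{32231}$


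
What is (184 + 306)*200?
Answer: 98000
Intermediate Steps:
(184 + 306)*200 = 490*200 = 98000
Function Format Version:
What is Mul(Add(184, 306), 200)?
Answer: 98000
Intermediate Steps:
Mul(Add(184, 306), 200) = Mul(490, 200) = 98000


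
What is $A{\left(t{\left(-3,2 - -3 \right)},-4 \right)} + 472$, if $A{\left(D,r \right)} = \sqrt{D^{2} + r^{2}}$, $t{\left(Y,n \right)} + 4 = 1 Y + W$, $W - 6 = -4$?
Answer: $472 + \sqrt{41} \approx 478.4$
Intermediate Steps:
$W = 2$ ($W = 6 - 4 = 2$)
$t{\left(Y,n \right)} = -2 + Y$ ($t{\left(Y,n \right)} = -4 + \left(1 Y + 2\right) = -4 + \left(Y + 2\right) = -4 + \left(2 + Y\right) = -2 + Y$)
$A{\left(t{\left(-3,2 - -3 \right)},-4 \right)} + 472 = \sqrt{\left(-2 - 3\right)^{2} + \left(-4\right)^{2}} + 472 = \sqrt{\left(-5\right)^{2} + 16} + 472 = \sqrt{25 + 16} + 472 = \sqrt{41} + 472 = 472 + \sqrt{41}$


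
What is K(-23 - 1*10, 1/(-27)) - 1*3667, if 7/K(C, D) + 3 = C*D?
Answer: -58735/16 ≈ -3670.9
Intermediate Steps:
K(C, D) = 7/(-3 + C*D)
K(-23 - 1*10, 1/(-27)) - 1*3667 = 7/(-3 + (-23 - 1*10)/(-27)) - 1*3667 = 7/(-3 + (-23 - 10)*(-1/27)) - 3667 = 7/(-3 - 33*(-1/27)) - 3667 = 7/(-3 + 11/9) - 3667 = 7/(-16/9) - 3667 = 7*(-9/16) - 3667 = -63/16 - 3667 = -58735/16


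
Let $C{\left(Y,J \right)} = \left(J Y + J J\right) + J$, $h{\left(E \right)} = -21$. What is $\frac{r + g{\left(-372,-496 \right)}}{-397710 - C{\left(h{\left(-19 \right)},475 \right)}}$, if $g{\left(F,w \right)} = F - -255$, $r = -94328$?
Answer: $\frac{18889}{122767} \approx 0.15386$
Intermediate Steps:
$C{\left(Y,J \right)} = J + J^{2} + J Y$ ($C{\left(Y,J \right)} = \left(J Y + J^{2}\right) + J = \left(J^{2} + J Y\right) + J = J + J^{2} + J Y$)
$g{\left(F,w \right)} = 255 + F$ ($g{\left(F,w \right)} = F + 255 = 255 + F$)
$\frac{r + g{\left(-372,-496 \right)}}{-397710 - C{\left(h{\left(-19 \right)},475 \right)}} = \frac{-94328 + \left(255 - 372\right)}{-397710 - 475 \left(1 + 475 - 21\right)} = \frac{-94328 - 117}{-397710 - 475 \cdot 455} = - \frac{94445}{-397710 - 216125} = - \frac{94445}{-613835} = \left(-94445\right) \left(- \frac{1}{613835}\right) = \frac{18889}{122767}$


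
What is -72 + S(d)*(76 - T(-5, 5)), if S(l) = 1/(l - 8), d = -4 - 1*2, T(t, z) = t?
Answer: -1089/14 ≈ -77.786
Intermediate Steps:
d = -6 (d = -4 - 2 = -6)
S(l) = 1/(-8 + l)
-72 + S(d)*(76 - T(-5, 5)) = -72 + (76 - 1*(-5))/(-8 - 6) = -72 + (76 + 5)/(-14) = -72 - 1/14*81 = -72 - 81/14 = -1089/14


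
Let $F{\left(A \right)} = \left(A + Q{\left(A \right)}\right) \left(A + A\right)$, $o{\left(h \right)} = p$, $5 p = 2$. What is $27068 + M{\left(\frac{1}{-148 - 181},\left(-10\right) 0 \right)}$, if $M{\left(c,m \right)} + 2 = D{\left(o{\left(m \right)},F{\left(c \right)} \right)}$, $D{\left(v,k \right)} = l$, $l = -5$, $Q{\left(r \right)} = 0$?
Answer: $27061$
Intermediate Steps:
$p = \frac{2}{5}$ ($p = \frac{1}{5} \cdot 2 = \frac{2}{5} \approx 0.4$)
$o{\left(h \right)} = \frac{2}{5}$
$F{\left(A \right)} = 2 A^{2}$ ($F{\left(A \right)} = \left(A + 0\right) \left(A + A\right) = A 2 A = 2 A^{2}$)
$D{\left(v,k \right)} = -5$
$M{\left(c,m \right)} = -7$ ($M{\left(c,m \right)} = -2 - 5 = -7$)
$27068 + M{\left(\frac{1}{-148 - 181},\left(-10\right) 0 \right)} = 27068 - 7 = 27061$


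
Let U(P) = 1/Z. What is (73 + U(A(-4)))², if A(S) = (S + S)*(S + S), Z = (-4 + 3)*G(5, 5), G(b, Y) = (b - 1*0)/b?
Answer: 5184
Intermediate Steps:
G(b, Y) = 1 (G(b, Y) = (b + 0)/b = b/b = 1)
Z = -1 (Z = (-4 + 3)*1 = -1*1 = -1)
A(S) = 4*S² (A(S) = (2*S)*(2*S) = 4*S²)
U(P) = -1 (U(P) = 1/(-1) = -1)
(73 + U(A(-4)))² = (73 - 1)² = 72² = 5184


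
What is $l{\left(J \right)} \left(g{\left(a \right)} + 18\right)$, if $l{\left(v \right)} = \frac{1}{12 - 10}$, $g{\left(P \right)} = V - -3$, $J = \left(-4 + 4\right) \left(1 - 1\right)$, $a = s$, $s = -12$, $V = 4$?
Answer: $\frac{25}{2} \approx 12.5$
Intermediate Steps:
$a = -12$
$J = 0$ ($J = 0 \cdot 0 = 0$)
$g{\left(P \right)} = 7$ ($g{\left(P \right)} = 4 - -3 = 4 + 3 = 7$)
$l{\left(v \right)} = \frac{1}{2}$
$l{\left(J \right)} \left(g{\left(a \right)} + 18\right) = \frac{7 + 18}{2} = \frac{1}{2} \cdot 25 = \frac{25}{2}$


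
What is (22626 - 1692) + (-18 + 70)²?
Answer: 23638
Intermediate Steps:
(22626 - 1692) + (-18 + 70)² = 20934 + 52² = 20934 + 2704 = 23638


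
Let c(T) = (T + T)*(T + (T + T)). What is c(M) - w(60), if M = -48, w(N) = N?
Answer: 13764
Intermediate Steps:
c(T) = 6*T**2 (c(T) = (2*T)*(T + 2*T) = (2*T)*(3*T) = 6*T**2)
c(M) - w(60) = 6*(-48)**2 - 1*60 = 6*2304 - 60 = 13824 - 60 = 13764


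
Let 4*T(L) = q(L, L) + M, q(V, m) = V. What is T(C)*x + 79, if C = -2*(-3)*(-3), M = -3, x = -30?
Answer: 473/2 ≈ 236.50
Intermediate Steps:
C = -18 (C = 6*(-3) = -18)
T(L) = -¾ + L/4 (T(L) = (L - 3)/4 = (-3 + L)/4 = -¾ + L/4)
T(C)*x + 79 = (-¾ + (¼)*(-18))*(-30) + 79 = (-¾ - 9/2)*(-30) + 79 = -21/4*(-30) + 79 = 315/2 + 79 = 473/2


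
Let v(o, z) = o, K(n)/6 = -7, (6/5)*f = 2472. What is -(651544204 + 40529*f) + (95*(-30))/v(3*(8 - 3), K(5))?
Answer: -735034134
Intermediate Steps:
f = 2060 (f = (⅚)*2472 = 2060)
K(n) = -42 (K(n) = 6*(-7) = -42)
-(651544204 + 40529*f) + (95*(-30))/v(3*(8 - 3), K(5)) = -40529/(1/(2060 + 16076)) + (95*(-30))/((3*(8 - 3))) = -40529/(1/18136) - 2850/(3*5) = -40529/1/18136 - 2850/15 = -40529*18136 - 2850*1/15 = -735033944 - 190 = -735034134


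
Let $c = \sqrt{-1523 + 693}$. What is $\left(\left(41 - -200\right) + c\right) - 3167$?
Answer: $-2926 + i \sqrt{830} \approx -2926.0 + 28.81 i$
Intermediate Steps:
$c = i \sqrt{830}$ ($c = \sqrt{-830} = i \sqrt{830} \approx 28.81 i$)
$\left(\left(41 - -200\right) + c\right) - 3167 = \left(\left(41 - -200\right) + i \sqrt{830}\right) - 3167 = \left(\left(41 + 200\right) + i \sqrt{830}\right) - 3167 = \left(241 + i \sqrt{830}\right) - 3167 = -2926 + i \sqrt{830}$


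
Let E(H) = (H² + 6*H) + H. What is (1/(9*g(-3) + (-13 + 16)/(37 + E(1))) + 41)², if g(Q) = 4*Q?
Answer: 4404180496/2621161 ≈ 1680.2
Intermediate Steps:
E(H) = H² + 7*H
(1/(9*g(-3) + (-13 + 16)/(37 + E(1))) + 41)² = (1/(9*(4*(-3)) + (-13 + 16)/(37 + 1*(7 + 1))) + 41)² = (1/(9*(-12) + 3/(37 + 1*8)) + 41)² = (1/(-108 + 3/(37 + 8)) + 41)² = (1/(-108 + 3/45) + 41)² = (1/(-108 + 3*(1/45)) + 41)² = (1/(-108 + 1/15) + 41)² = (1/(-1619/15) + 41)² = (-15/1619 + 41)² = (66364/1619)² = 4404180496/2621161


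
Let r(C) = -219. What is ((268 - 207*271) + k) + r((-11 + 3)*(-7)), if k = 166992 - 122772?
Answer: -11828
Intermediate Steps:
k = 44220
((268 - 207*271) + k) + r((-11 + 3)*(-7)) = ((268 - 207*271) + 44220) - 219 = ((268 - 56097) + 44220) - 219 = (-55829 + 44220) - 219 = -11609 - 219 = -11828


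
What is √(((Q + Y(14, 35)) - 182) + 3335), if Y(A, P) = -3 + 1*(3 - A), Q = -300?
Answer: √2839 ≈ 53.282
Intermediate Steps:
Y(A, P) = -A (Y(A, P) = -3 + (3 - A) = -A)
√(((Q + Y(14, 35)) - 182) + 3335) = √(((-300 - 1*14) - 182) + 3335) = √(((-300 - 14) - 182) + 3335) = √((-314 - 182) + 3335) = √(-496 + 3335) = √2839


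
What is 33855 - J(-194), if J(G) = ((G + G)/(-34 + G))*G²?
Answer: -1720957/57 ≈ -30192.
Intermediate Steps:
J(G) = 2*G³/(-34 + G) (J(G) = ((2*G)/(-34 + G))*G² = (2*G/(-34 + G))*G² = 2*G³/(-34 + G))
33855 - J(-194) = 33855 - 2*(-194)³/(-34 - 194) = 33855 - 2*(-7301384)/(-228) = 33855 - 2*(-7301384)*(-1)/228 = 33855 - 1*3650692/57 = 33855 - 3650692/57 = -1720957/57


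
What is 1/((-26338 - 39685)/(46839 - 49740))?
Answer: 2901/66023 ≈ 0.043939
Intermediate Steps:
1/((-26338 - 39685)/(46839 - 49740)) = 1/(-66023/(-2901)) = 1/(-66023*(-1/2901)) = 1/(66023/2901) = 2901/66023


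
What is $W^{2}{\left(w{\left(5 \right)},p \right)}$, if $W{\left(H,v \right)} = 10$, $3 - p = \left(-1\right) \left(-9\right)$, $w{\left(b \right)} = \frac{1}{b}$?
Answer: $100$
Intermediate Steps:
$p = -6$ ($p = 3 - \left(-1\right) \left(-9\right) = 3 - 9 = -6$)
$W^{2}{\left(w{\left(5 \right)},p \right)} = 10^{2} = 100$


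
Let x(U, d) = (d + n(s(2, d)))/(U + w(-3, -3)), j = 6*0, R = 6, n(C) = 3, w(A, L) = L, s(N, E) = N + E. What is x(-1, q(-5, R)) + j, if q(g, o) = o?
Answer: -9/4 ≈ -2.2500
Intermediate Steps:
s(N, E) = E + N
j = 0
x(U, d) = (3 + d)/(-3 + U) (x(U, d) = (d + 3)/(U - 3) = (3 + d)/(-3 + U))
x(-1, q(-5, R)) + j = (3 + 6)/(-3 - 1) + 0 = 9/(-4) + 0 = -¼*9 + 0 = -9/4 + 0 = -9/4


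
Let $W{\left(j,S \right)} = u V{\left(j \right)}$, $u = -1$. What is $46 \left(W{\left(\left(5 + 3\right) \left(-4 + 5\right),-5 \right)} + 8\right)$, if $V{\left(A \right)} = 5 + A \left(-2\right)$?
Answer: $874$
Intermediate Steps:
$V{\left(A \right)} = 5 - 2 A$
$W{\left(j,S \right)} = -5 + 2 j$ ($W{\left(j,S \right)} = - (5 - 2 j) = -5 + 2 j$)
$46 \left(W{\left(\left(5 + 3\right) \left(-4 + 5\right),-5 \right)} + 8\right) = 46 \left(\left(-5 + 2 \left(5 + 3\right) \left(-4 + 5\right)\right) + 8\right) = 46 \left(\left(-5 + 2 \cdot 8 \cdot 1\right) + 8\right) = 46 \left(\left(-5 + 2 \cdot 8\right) + 8\right) = 46 \left(\left(-5 + 16\right) + 8\right) = 46 \left(11 + 8\right) = 46 \cdot 19 = 874$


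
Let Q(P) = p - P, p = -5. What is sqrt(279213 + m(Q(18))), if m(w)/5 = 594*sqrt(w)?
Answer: sqrt(279213 + 2970*I*sqrt(23)) ≈ 528.58 + 13.47*I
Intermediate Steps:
Q(P) = -5 - P
m(w) = 2970*sqrt(w) (m(w) = 5*(594*sqrt(w)) = 2970*sqrt(w))
sqrt(279213 + m(Q(18))) = sqrt(279213 + 2970*sqrt(-5 - 1*18)) = sqrt(279213 + 2970*sqrt(-5 - 18)) = sqrt(279213 + 2970*sqrt(-23)) = sqrt(279213 + 2970*(I*sqrt(23))) = sqrt(279213 + 2970*I*sqrt(23))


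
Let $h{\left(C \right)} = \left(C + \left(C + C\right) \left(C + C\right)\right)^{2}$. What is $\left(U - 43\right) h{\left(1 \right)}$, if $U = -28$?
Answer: $-1775$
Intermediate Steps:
$h{\left(C \right)} = \left(C + 4 C^{2}\right)^{2}$ ($h{\left(C \right)} = \left(C + 2 C 2 C\right)^{2} = \left(C + 4 C^{2}\right)^{2}$)
$\left(U - 43\right) h{\left(1 \right)} = \left(-28 - 43\right) 1^{2} \left(1 + 4 \cdot 1\right)^{2} = - 71 \cdot 1 \left(1 + 4\right)^{2} = - 71 \cdot 1 \cdot 5^{2} = - 71 \cdot 1 \cdot 25 = \left(-71\right) 25 = -1775$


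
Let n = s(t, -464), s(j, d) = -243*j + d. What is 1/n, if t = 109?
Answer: -1/26951 ≈ -3.7104e-5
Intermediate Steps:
s(j, d) = d - 243*j
n = -26951 (n = -464 - 243*109 = -464 - 26487 = -26951)
1/n = 1/(-26951) = -1/26951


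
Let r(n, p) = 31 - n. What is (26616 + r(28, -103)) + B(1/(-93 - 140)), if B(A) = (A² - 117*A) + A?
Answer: 1445145920/54289 ≈ 26620.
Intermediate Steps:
B(A) = A² - 116*A
(26616 + r(28, -103)) + B(1/(-93 - 140)) = (26616 + (31 - 1*28)) + (-116 + 1/(-93 - 140))/(-93 - 140) = (26616 + (31 - 28)) + (-116 + 1/(-233))/(-233) = (26616 + 3) - (-116 - 1/233)/233 = 26619 - 1/233*(-27029/233) = 26619 + 27029/54289 = 1445145920/54289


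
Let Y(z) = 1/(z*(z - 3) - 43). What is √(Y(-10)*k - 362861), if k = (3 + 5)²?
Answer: I*√2746489341/87 ≈ 602.38*I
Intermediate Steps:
k = 64 (k = 8² = 64)
Y(z) = 1/(-43 + z*(-3 + z)) (Y(z) = 1/(z*(-3 + z) - 43) = 1/(-43 + z*(-3 + z)))
√(Y(-10)*k - 362861) = √(64/(-43 + (-10)² - 3*(-10)) - 362861) = √(64/(-43 + 100 + 30) - 362861) = √(64/87 - 362861) = √(-31568843/87) = I*√2746489341/87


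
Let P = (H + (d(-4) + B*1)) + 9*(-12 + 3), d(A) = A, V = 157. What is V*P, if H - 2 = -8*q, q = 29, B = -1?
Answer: -49612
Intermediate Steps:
H = -230 (H = 2 - 8*29 = 2 - 232 = -230)
P = -316 (P = (-230 + (-4 - 1*1)) + 9*(-12 + 3) = (-230 + (-4 - 1)) + 9*(-9) = (-230 - 5) - 81 = -235 - 81 = -316)
V*P = 157*(-316) = -49612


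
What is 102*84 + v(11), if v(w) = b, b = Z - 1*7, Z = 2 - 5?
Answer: 8558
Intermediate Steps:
Z = -3
b = -10 (b = -3 - 1*7 = -3 - 7 = -10)
v(w) = -10
102*84 + v(11) = 102*84 - 10 = 8568 - 10 = 8558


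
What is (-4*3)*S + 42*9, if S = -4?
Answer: 426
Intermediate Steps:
(-4*3)*S + 42*9 = -4*3*(-4) + 42*9 = -12*(-4) + 378 = 48 + 378 = 426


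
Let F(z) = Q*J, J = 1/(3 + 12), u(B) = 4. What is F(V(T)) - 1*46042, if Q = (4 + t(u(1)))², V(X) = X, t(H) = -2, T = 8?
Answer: -690626/15 ≈ -46042.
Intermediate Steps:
J = 1/15 ≈ 0.066667
Q = 4 (Q = (4 - 2)² = 2² = 4)
F(z) = 4/15 (F(z) = 4*(1/15) = 4/15)
F(V(T)) - 1*46042 = 4/15 - 1*46042 = 4/15 - 46042 = -690626/15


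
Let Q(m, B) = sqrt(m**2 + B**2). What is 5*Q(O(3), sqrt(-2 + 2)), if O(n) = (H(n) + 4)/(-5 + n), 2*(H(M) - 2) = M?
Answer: 75/4 ≈ 18.750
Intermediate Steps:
H(M) = 2 + M/2
O(n) = (6 + n/2)/(-5 + n) (O(n) = ((2 + n/2) + 4)/(-5 + n) = (6 + n/2)/(-5 + n))
Q(m, B) = sqrt(B**2 + m**2)
5*Q(O(3), sqrt(-2 + 2)) = 5*sqrt((sqrt(-2 + 2))**2 + ((12 + 3)/(2*(-5 + 3)))**2) = 5*sqrt((sqrt(0))**2 + ((1/2)*15/(-2))**2) = 5*sqrt(0**2 + ((1/2)*(-1/2)*15)**2) = 5*sqrt(0 + (-15/4)**2) = 5*sqrt(0 + 225/16) = 5*sqrt(225/16) = 5*(15/4) = 75/4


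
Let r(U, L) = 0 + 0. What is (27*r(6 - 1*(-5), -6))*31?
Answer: 0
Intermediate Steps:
r(U, L) = 0
(27*r(6 - 1*(-5), -6))*31 = (27*0)*31 = 0*31 = 0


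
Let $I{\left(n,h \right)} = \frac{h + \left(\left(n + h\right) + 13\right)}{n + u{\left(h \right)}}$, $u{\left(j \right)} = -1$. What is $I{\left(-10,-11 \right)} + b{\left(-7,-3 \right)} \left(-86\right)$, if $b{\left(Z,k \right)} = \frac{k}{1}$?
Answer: $\frac{2857}{11} \approx 259.73$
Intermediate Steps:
$I{\left(n,h \right)} = \frac{13 + n + 2 h}{-1 + n}$ ($I{\left(n,h \right)} = \frac{h + \left(\left(n + h\right) + 13\right)}{n - 1} = \frac{h + \left(\left(h + n\right) + 13\right)}{-1 + n} = \frac{h + \left(13 + h + n\right)}{-1 + n} = \frac{13 + n + 2 h}{-1 + n}$)
$b{\left(Z,k \right)} = k$ ($b{\left(Z,k \right)} = k 1 = k$)
$I{\left(-10,-11 \right)} + b{\left(-7,-3 \right)} \left(-86\right) = \frac{13 - 10 + 2 \left(-11\right)}{-1 - 10} - -258 = \frac{13 - 10 - 22}{-11} + 258 = \left(- \frac{1}{11}\right) \left(-19\right) + 258 = \frac{19}{11} + 258 = \frac{2857}{11}$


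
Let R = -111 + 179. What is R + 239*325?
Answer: 77743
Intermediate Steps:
R = 68
R + 239*325 = 68 + 239*325 = 68 + 77675 = 77743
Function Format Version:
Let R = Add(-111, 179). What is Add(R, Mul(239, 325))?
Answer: 77743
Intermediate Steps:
R = 68
Add(R, Mul(239, 325)) = Add(68, Mul(239, 325)) = Add(68, 77675) = 77743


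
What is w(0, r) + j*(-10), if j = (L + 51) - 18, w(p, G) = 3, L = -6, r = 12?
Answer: -267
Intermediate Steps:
j = 27 (j = (-6 + 51) - 18 = 45 - 18 = 27)
w(0, r) + j*(-10) = 3 + 27*(-10) = 3 - 270 = -267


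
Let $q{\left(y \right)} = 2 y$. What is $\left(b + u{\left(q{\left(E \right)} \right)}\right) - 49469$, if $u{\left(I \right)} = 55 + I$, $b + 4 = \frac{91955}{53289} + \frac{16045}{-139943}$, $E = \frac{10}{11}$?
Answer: $- \frac{4053558674579446}{82031647797} \approx -49415.0$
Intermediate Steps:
$E = \frac{10}{11}$ ($E = 10 \cdot \frac{1}{11} = \frac{10}{11} \approx 0.90909$)
$b = - \frac{17816253548}{7457422527}$ ($b = -4 + \left(\frac{91955}{53289} + \frac{16045}{-139943}\right) = -4 + \left(91955 \cdot \frac{1}{53289} + 16045 \left(- \frac{1}{139943}\right)\right) = -4 + \left(\frac{91955}{53289} - \frac{16045}{139943}\right) = -4 + \frac{12013436560}{7457422527} = - \frac{17816253548}{7457422527} \approx -2.3891$)
$\left(b + u{\left(q{\left(E \right)} \right)}\right) - 49469 = \left(- \frac{17816253548}{7457422527} + \left(55 + 2 \cdot \frac{10}{11}\right)\right) - 49469 = \left(- \frac{17816253548}{7457422527} + \left(55 + \frac{20}{11}\right)\right) - 49469 = \left(- \frac{17816253548}{7457422527} + \frac{625}{11}\right) - 49469 = \frac{4464910290347}{82031647797} - 49469 = - \frac{4053558674579446}{82031647797}$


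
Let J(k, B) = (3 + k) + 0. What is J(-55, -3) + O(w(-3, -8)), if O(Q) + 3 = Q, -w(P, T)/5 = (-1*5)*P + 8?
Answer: -170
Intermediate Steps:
w(P, T) = -40 + 25*P (w(P, T) = -5*((-1*5)*P + 8) = -5*(-5*P + 8) = -5*(8 - 5*P) = -40 + 25*P)
O(Q) = -3 + Q
J(k, B) = 3 + k
J(-55, -3) + O(w(-3, -8)) = (3 - 55) + (-3 + (-40 + 25*(-3))) = -52 + (-3 + (-40 - 75)) = -52 + (-3 - 115) = -52 - 118 = -170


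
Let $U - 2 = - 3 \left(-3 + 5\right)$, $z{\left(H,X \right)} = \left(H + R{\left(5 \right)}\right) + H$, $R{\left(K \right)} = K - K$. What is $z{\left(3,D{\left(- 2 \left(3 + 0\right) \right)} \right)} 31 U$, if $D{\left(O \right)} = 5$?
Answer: $-744$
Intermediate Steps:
$R{\left(K \right)} = 0$
$z{\left(H,X \right)} = 2 H$ ($z{\left(H,X \right)} = \left(H + 0\right) + H = H + H = 2 H$)
$U = -4$ ($U = 2 - 3 \left(-3 + 5\right) = 2 - 6 = -4$)
$z{\left(3,D{\left(- 2 \left(3 + 0\right) \right)} \right)} 31 U = 2 \cdot 3 \cdot 31 \left(-4\right) = 6 \cdot 31 \left(-4\right) = 186 \left(-4\right) = -744$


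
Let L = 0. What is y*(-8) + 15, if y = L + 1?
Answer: 7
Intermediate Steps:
y = 1 (y = 0 + 1 = 1)
y*(-8) + 15 = 1*(-8) + 15 = -8 + 15 = 7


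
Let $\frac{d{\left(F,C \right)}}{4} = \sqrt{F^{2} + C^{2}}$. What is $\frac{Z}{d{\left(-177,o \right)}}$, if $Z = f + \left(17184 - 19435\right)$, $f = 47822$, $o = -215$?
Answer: $\frac{45571 \sqrt{77554}}{310216} \approx 40.91$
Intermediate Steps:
$d{\left(F,C \right)} = 4 \sqrt{C^{2} + F^{2}}$ ($d{\left(F,C \right)} = 4 \sqrt{F^{2} + C^{2}} = 4 \sqrt{C^{2} + F^{2}}$)
$Z = 45571$ ($Z = 47822 + \left(17184 - 19435\right) = 47822 - 2251 = 45571$)
$\frac{Z}{d{\left(-177,o \right)}} = \frac{45571}{4 \sqrt{\left(-215\right)^{2} + \left(-177\right)^{2}}} = \frac{45571}{4 \sqrt{46225 + 31329}} = \frac{45571}{4 \sqrt{77554}} = 45571 \frac{\sqrt{77554}}{310216} = \frac{45571 \sqrt{77554}}{310216}$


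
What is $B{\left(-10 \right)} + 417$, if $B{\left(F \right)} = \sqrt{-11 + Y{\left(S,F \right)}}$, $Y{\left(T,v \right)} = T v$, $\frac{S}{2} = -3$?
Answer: $424$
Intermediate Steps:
$S = -6$ ($S = 2 \left(-3\right) = -6$)
$B{\left(F \right)} = \sqrt{-11 - 6 F}$
$B{\left(-10 \right)} + 417 = \sqrt{-11 - -60} + 417 = \sqrt{-11 + 60} + 417 = \sqrt{49} + 417 = 7 + 417 = 424$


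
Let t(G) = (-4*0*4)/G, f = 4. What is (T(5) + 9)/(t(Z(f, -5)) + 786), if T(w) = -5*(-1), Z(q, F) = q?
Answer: 7/393 ≈ 0.017812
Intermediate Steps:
T(w) = 5
t(G) = 0 (t(G) = (0*4)/G = 0/G = 0)
(T(5) + 9)/(t(Z(f, -5)) + 786) = (5 + 9)/(0 + 786) = 14/786 = 14*(1/786) = 7/393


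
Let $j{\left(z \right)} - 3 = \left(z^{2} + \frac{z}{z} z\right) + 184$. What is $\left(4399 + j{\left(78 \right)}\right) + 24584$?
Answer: $35332$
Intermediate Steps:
$j{\left(z \right)} = 187 + z + z^{2}$ ($j{\left(z \right)} = 3 + \left(\left(z^{2} + \frac{z}{z} z\right) + 184\right) = 3 + \left(\left(z^{2} + 1 z\right) + 184\right) = 3 + \left(\left(z^{2} + z\right) + 184\right) = 3 + \left(\left(z + z^{2}\right) + 184\right) = 3 + \left(184 + z + z^{2}\right) = 187 + z + z^{2}$)
$\left(4399 + j{\left(78 \right)}\right) + 24584 = \left(4399 + \left(187 + 78 + 78^{2}\right)\right) + 24584 = \left(4399 + \left(187 + 78 + 6084\right)\right) + 24584 = \left(4399 + 6349\right) + 24584 = 10748 + 24584 = 35332$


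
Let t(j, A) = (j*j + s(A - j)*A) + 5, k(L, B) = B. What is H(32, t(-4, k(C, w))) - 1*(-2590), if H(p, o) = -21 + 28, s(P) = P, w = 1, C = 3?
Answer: 2597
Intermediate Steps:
t(j, A) = 5 + j**2 + A*(A - j) (t(j, A) = (j*j + (A - j)*A) + 5 = (j**2 + A*(A - j)) + 5 = 5 + j**2 + A*(A - j))
H(p, o) = 7
H(32, t(-4, k(C, w))) - 1*(-2590) = 7 - 1*(-2590) = 7 + 2590 = 2597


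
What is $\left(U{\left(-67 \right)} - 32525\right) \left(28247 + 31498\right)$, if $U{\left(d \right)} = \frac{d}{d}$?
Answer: $-1943146380$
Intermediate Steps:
$U{\left(d \right)} = 1$
$\left(U{\left(-67 \right)} - 32525\right) \left(28247 + 31498\right) = \left(1 - 32525\right) \left(28247 + 31498\right) = \left(-32524\right) 59745 = -1943146380$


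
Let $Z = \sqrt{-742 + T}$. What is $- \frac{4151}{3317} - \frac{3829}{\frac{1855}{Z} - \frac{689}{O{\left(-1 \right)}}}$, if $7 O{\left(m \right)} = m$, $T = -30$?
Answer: $- \frac{46918159843}{22940799893} - \frac{5470 i \sqrt{193}}{6916129} \approx -2.0452 - 0.010988 i$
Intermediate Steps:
$O{\left(m \right)} = \frac{m}{7}$
$Z = 2 i \sqrt{193}$ ($Z = \sqrt{-742 - 30} = \sqrt{-772} = 2 i \sqrt{193} \approx 27.785 i$)
$- \frac{4151}{3317} - \frac{3829}{\frac{1855}{Z} - \frac{689}{O{\left(-1 \right)}}} = - \frac{4151}{3317} - \frac{3829}{\frac{1855}{2 i \sqrt{193}} - \frac{689}{\frac{1}{7} \left(-1\right)}} = \left(-4151\right) \frac{1}{3317} - \frac{3829}{1855 \left(- \frac{i \sqrt{193}}{386}\right) - \frac{689}{- \frac{1}{7}}} = - \frac{4151}{3317} - \frac{3829}{- \frac{1855 i \sqrt{193}}{386} - -4823} = - \frac{4151}{3317} - \frac{3829}{- \frac{1855 i \sqrt{193}}{386} + 4823} = - \frac{4151}{3317} - \frac{3829}{4823 - \frac{1855 i \sqrt{193}}{386}}$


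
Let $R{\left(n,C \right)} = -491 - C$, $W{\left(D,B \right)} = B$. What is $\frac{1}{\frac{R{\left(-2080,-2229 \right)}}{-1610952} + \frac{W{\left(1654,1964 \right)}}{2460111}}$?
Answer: $- \frac{660520122612}{185293865} \approx -3564.7$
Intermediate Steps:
$\frac{1}{\frac{R{\left(-2080,-2229 \right)}}{-1610952} + \frac{W{\left(1654,1964 \right)}}{2460111}} = \frac{1}{\frac{-491 - -2229}{-1610952} + \frac{1964}{2460111}} = \frac{1}{\left(-491 + 2229\right) \left(- \frac{1}{1610952}\right) + 1964 \cdot \frac{1}{2460111}} = \frac{1}{1738 \left(- \frac{1}{1610952}\right) + \frac{1964}{2460111}} = \frac{1}{- \frac{869}{805476} + \frac{1964}{2460111}} = \frac{1}{- \frac{185293865}{660520122612}} = - \frac{660520122612}{185293865}$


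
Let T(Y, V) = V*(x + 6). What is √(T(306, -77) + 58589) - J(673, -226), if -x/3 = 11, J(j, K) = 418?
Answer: -418 + 2*√15167 ≈ -171.69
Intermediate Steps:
x = -33 (x = -3*11 = -33)
T(Y, V) = -27*V (T(Y, V) = V*(-33 + 6) = V*(-27) = -27*V)
√(T(306, -77) + 58589) - J(673, -226) = √(-27*(-77) + 58589) - 1*418 = √(2079 + 58589) - 418 = √60668 - 418 = 2*√15167 - 418 = -418 + 2*√15167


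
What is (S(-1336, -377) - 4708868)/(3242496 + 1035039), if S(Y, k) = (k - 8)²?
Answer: -4560643/4277535 ≈ -1.0662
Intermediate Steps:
S(Y, k) = (-8 + k)²
(S(-1336, -377) - 4708868)/(3242496 + 1035039) = ((-8 - 377)² - 4708868)/(3242496 + 1035039) = ((-385)² - 4708868)/4277535 = (148225 - 4708868)*(1/4277535) = -4560643*1/4277535 = -4560643/4277535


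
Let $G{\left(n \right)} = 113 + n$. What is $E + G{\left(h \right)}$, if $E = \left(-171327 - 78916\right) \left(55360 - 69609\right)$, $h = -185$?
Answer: $3565712435$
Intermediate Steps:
$E = 3565712507$ ($E = \left(-250243\right) \left(-14249\right) = 3565712507$)
$E + G{\left(h \right)} = 3565712507 + \left(113 - 185\right) = 3565712507 - 72 = 3565712435$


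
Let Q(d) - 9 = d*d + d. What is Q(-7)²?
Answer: 2601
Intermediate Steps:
Q(d) = 9 + d + d² (Q(d) = 9 + (d*d + d) = 9 + (d² + d) = 9 + (d + d²) = 9 + d + d²)
Q(-7)² = (9 - 7 + (-7)²)² = (9 - 7 + 49)² = 51² = 2601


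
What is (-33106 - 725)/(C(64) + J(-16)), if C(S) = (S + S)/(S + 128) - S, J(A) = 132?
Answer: -101493/206 ≈ -492.68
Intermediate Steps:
C(S) = -S + 2*S/(128 + S) (C(S) = (2*S)/(128 + S) - S = 2*S/(128 + S) - S = -S + 2*S/(128 + S))
(-33106 - 725)/(C(64) + J(-16)) = (-33106 - 725)/(-1*64*(126 + 64)/(128 + 64) + 132) = -33831/(-1*64*190/192 + 132) = -33831/(-1*64*1/192*190 + 132) = -33831/(-190/3 + 132) = -33831/206/3 = -33831*3/206 = -101493/206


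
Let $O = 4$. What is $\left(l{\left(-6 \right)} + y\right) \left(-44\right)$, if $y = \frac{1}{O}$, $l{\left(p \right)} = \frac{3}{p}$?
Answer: $11$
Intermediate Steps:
$y = \frac{1}{4} \approx 0.25$
$\left(l{\left(-6 \right)} + y\right) \left(-44\right) = \left(\frac{3}{-6} + \frac{1}{4}\right) \left(-44\right) = \left(3 \left(- \frac{1}{6}\right) + \frac{1}{4}\right) \left(-44\right) = \left(- \frac{1}{2} + \frac{1}{4}\right) \left(-44\right) = \left(- \frac{1}{4}\right) \left(-44\right) = 11$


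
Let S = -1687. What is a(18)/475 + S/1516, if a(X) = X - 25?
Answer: -811937/720100 ≈ -1.1275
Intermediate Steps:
a(X) = -25 + X
a(18)/475 + S/1516 = (-25 + 18)/475 - 1687/1516 = -7*1/475 - 1687*1/1516 = -7/475 - 1687/1516 = -811937/720100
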